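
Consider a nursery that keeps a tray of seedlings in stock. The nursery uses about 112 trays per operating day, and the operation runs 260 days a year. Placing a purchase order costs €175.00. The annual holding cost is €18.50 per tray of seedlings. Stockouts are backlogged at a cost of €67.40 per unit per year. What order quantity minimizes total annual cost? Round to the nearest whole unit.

Q* ≈ 838 trays

Annual demand D = 112 × 260 = 29,120.
With planned backorders, Q* = √(2DS/H) · √((H+B)/B).
√(2DS/H) = √(2 × 29,120 × 175 / 18.5) = 742.239.
√((H+B)/B) = √((18.5+67.4)/67.4) = 1.1289.
Q* ≈ 837.935.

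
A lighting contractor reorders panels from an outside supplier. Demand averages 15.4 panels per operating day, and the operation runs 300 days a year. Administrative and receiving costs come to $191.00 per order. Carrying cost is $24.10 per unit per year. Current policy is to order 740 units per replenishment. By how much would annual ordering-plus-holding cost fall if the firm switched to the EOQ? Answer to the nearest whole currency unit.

Extra cost ≈ $3,588 per year

Annual demand D = 15.4 × 300 = 4,620.
EOQ = √(2DS/H) = √(2 × 4,620 × 191 / 24.1) ≈ 270.61.
Cost at Q* = (D/Q*)S + (Q*/2)H = √(2DSH) ≈ $6,521.71.
Cost at Q = 740: (4,620/740)×191 + (740/2)×24.1 = $1,192.46 + $8,917.00 = $10,109.46.
Excess = $10,109.46 − $6,521.71 = $3,587.75.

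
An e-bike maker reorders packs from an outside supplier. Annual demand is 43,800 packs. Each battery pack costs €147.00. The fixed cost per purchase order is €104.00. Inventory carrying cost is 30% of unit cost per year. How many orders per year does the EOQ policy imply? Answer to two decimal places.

N ≈ 96.37 orders per year

Holding cost H = 0.30 × €147.00 = €44.1000 per unit per year.
The optimal lot size = √(2DS/H) = √(2 × 43,800 × 104 / 44.1) ≈ 454.52.
Orders per year = D / Q* = 43,800 / 454.52 ≈ 96.366.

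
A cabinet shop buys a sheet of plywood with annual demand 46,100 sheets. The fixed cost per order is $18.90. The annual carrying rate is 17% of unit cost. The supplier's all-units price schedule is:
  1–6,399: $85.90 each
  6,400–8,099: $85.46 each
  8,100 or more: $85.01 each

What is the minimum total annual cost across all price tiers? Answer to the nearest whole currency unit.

Holding cost per unit per year at price C is H = 0.17·C.
For each price level, check whether its EOQ is feasible; otherwise the best quantity at that price is the breakpoint.
EOQ at $85.90 = 345.4 (feasible in tier 1): TC = 46,100×$85.90 + (46,100/345.4)×18.9 + (345.4/2)×0.17×$85.90 = $3,965,034.49.
EOQ at $85.46 = 346.3 < 6400, so use break Q=6400: TC = 46,100×$85.46 + (46,100/6400.0)×18.9 + (6400.0/2)×0.17×$85.46 = $3,986,332.38.
EOQ at $85.01 = 347.2 < 8100, so use break Q=8100: TC = 46,100×$85.01 + (46,100/8100.0)×18.9 + (8100.0/2)×0.17×$85.01 = $3,977,597.95.
Lowest total cost among the candidates is at Q = 345.4.

TC* ≈ $3,965,034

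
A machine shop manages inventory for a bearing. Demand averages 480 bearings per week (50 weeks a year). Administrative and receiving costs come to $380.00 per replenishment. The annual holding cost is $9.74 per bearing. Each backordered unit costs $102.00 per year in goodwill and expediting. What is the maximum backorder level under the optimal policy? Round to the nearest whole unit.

S* ≈ 125 bearings

Annual demand D = 480 × 50 = 24,000.
With planned backorders, Q* = √(2DS/H) · √((H+B)/B).
√(2DS/H) = √(2 × 24,000 × 380 / 9.74) = 1368.463.
√((H+B)/B) = √((9.74+102)/102) = 1.0467.
Q* ≈ 1432.311.
S* = Q* · H/(H+B) = 1432.311 × 9.74/111.74 ≈ 124.850.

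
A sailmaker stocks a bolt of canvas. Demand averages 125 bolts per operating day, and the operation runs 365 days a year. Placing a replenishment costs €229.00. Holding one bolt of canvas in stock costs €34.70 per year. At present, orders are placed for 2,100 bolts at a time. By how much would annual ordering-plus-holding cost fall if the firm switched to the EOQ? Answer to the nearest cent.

Extra cost ≈ €14,482.62 per year

Annual demand D = 125 × 365 = 45,625.
EOQ = √(2DS/H) = √(2 × 45,625 × 229 / 34.7) ≈ 776.01.
Cost at Q* = (D/Q*)S + (Q*/2)H = √(2DSH) ≈ €26,927.68.
Cost at Q = 2,100: (45,625/2,100)×229 + (2,100/2)×34.7 = €4,975.30 + €36,435.00 = €41,410.30.
Excess = €41,410.30 − €26,927.68 = €14,482.62.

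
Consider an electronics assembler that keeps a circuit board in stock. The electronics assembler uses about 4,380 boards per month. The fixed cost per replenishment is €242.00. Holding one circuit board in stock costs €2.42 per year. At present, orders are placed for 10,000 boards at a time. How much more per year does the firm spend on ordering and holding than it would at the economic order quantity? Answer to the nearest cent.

Annual demand D = 4,380 × 12 = 52,560.
EOQ = √(2DS/H) = √(2 × 52,560 × 242 / 2.42) ≈ 3242.22.
Cost at Q* = (D/Q*)S + (Q*/2)H = √(2DSH) ≈ €7,846.18.
Cost at Q = 10,000: (52,560/10,000)×242 + (10,000/2)×2.42 = €1,271.95 + €12,100.00 = €13,371.95.
Excess = €13,371.95 − €7,846.18 = €5,525.78.

Extra cost ≈ €5,525.78 per year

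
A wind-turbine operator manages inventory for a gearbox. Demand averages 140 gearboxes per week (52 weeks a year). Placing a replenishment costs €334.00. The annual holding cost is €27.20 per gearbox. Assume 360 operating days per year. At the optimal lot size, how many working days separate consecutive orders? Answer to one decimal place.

T ≈ 20.9 days

Annual demand D = 140 × 52 = 7,280.
Q* = √(2DS/H) = √(2 × 7,280 × 334 / 27.2) ≈ 422.83.
Cycle time = Q*/D × 360 = 422.83 / 7,280 × 360 ≈ 20.909 days.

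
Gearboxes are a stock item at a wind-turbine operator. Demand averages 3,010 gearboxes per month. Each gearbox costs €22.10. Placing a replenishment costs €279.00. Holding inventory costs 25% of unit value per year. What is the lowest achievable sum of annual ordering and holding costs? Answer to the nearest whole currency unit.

Annual demand D = 3,010 × 12 = 36,120.
Holding cost H = 0.25 × €22.10 = €5.5250 per unit per year.
EOQ = √(2DS/H) = √(2 × 36,120 × 279 / 5.525) ≈ 1909.96.
At Q*, ordering cost (D/Q*)S equals holding cost (Q*/2)H, each = √(DSH/2).
Minimum total = √(2DSH) = √(2 × 36,120 × 279 × 5.525) ≈ 10552.543.

TC* ≈ €10,553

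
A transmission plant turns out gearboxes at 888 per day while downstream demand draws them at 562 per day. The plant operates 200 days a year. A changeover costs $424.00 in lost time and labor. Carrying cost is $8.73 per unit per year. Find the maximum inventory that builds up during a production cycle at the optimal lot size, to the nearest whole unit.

Annual demand D = 562 × 200 = 112,400.
Production build-up factor (1 − d/p) = 1 − 562/888 = 0.3671.
Q* = √(2DS / (H(1 − d/p))) = √(2 × 112,400 × 424 / (8.73 × 0.3671)).
= √(95,315,200 / 3.2049) ≈ 5453.454.
Maximum inventory = Q*(1 − d/p) = 5453.454 × 0.3671 ≈ 2002.056.

I_max ≈ 2,002 gearboxes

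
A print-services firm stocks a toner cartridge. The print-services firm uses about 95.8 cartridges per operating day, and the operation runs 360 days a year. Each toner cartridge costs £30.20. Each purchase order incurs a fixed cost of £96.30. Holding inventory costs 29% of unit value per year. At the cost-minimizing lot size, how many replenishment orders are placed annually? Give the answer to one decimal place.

Annual demand D = 95.8 × 360 = 34,488.
Holding cost H = 0.29 × £30.20 = £8.7580 per unit per year.
EOQ = √(2DS/H) = √(2 × 34,488 × 96.3 / 8.758) ≈ 870.88.
Orders per year = D / Q* = 34,488 / 870.88 ≈ 39.601.

N ≈ 39.6 orders per year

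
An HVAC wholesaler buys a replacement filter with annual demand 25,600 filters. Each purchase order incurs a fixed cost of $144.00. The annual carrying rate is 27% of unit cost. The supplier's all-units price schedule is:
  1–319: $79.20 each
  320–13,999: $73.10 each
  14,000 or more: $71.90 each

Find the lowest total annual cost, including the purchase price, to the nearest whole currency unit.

TC* ≈ $1,883,423

Holding cost per unit per year at price C is H = 0.27·C.
Evaluate total cost at each tier's feasible EOQ or, if the EOQ is below the tier, at the tier's minimum quantity.
Tier 1 ($79.20): EOQ = 587.2 exceeds tier's upper bound 319, so this tier is dominated.
EOQ at $73.10 = 611.2 (feasible in tier 2): TC = 25,600×$73.10 + (25,600/611.2)×144 + (611.2/2)×0.27×$73.10 = $1,883,423.04.
EOQ at $71.90 = 616.3 < 14000, so use break Q=14000: TC = 25,600×$71.90 + (25,600/14000.0)×144 + (14000.0/2)×0.27×$71.90 = $1,976,794.31.
Lowest total cost among the candidates is at Q = 611.2.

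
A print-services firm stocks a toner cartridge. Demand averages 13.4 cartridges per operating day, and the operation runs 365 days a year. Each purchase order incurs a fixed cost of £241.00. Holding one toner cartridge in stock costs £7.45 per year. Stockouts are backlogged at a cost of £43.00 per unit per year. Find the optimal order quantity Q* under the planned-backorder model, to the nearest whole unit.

Annual demand D = 13.4 × 365 = 4,891.
With planned backorders, Q* = √(2DS/H) · √((H+B)/B).
√(2DS/H) = √(2 × 4,891 × 241 / 7.45) = 562.528.
√((H+B)/B) = √((7.45+43)/43) = 1.0832.
Q* ≈ 609.313.

Q* ≈ 609 cartridges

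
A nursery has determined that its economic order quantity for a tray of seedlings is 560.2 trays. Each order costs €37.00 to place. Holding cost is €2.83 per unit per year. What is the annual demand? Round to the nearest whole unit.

D ≈ 12,002 trays per year

Invert the EOQ relation Q*² = 2DS/H.
From Q* = √(2DS/H): D = Q*²H / (2S) = 560.2² × 2.83 / (2 × 37) = 12001.649.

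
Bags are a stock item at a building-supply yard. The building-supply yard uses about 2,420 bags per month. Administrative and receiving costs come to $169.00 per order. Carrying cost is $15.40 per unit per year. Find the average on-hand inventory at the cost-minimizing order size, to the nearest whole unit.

Average inventory ≈ 399 bags

Annual demand D = 2,420 × 12 = 29,040.
EOQ = √(2DS/H) = √(2 × 29,040 × 169 / 15.4) ≈ 798.36.
Average inventory = Q*/2 ≈ 798.36 / 2 = 399.178.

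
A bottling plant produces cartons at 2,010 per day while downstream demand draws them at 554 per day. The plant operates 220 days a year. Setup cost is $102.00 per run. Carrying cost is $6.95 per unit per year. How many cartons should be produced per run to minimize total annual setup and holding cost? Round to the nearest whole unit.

Annual demand D = 554 × 220 = 121,880.
Production build-up factor (1 − d/p) = 1 − 554/2,010 = 0.7244.
Q* = √(2DS / (H(1 − d/p))) = √(2 × 121,880 × 102 / (6.95 × 0.7244)).
= √(24,863,520 / 5.0344) ≈ 2222.318.

Q* ≈ 2,222 cartons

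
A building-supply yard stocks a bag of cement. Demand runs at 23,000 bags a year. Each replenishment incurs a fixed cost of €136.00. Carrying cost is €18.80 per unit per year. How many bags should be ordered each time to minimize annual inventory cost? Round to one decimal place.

EOQ = √(2DS / H) = √(2 × 23,000 × 136 / 18.8).
= √(6,256,000 / 18.8) = √332,765.9574 ≈ 576.859.

Q* ≈ 576.9 bags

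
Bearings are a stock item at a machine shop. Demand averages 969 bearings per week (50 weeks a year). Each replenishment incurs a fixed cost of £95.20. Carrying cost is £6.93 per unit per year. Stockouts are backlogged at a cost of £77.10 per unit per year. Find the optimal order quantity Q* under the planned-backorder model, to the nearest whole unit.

Q* ≈ 1,204 bearings

Annual demand D = 969 × 50 = 48,450.
With planned backorders, Q* = √(2DS/H) · √((H+B)/B).
√(2DS/H) = √(2 × 48,450 × 95.2 / 6.93) = 1153.755.
√((H+B)/B) = √((6.93+77.1)/77.1) = 1.0440.
Q* ≈ 1204.491.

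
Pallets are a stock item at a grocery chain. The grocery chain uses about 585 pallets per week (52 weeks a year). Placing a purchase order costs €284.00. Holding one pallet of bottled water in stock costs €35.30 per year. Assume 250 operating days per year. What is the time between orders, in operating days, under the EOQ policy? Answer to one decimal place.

T ≈ 5.7 days

Annual demand D = 585 × 52 = 30,420.
EOQ = √(2DS/H) = √(2 × 30,420 × 284 / 35.3) ≈ 699.63.
Cycle time = Q*/D × 250 = 699.63 / 30,420 × 250 ≈ 5.750 days.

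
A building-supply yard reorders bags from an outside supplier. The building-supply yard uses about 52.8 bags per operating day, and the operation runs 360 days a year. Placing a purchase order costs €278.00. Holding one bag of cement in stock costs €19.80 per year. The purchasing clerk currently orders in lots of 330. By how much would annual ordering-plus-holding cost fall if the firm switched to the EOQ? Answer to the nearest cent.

Extra cost ≈ €4,814.14 per year

Annual demand D = 52.8 × 360 = 19,008.
EOQ = √(2DS/H) = √(2 × 19,008 × 278 / 19.8) ≈ 730.59.
Cost at Q* = (D/Q*)S + (Q*/2)H = √(2DSH) ≈ €14,465.66.
Cost at Q = 330: (19,008/330)×278 + (330/2)×19.8 = €16,012.80 + €3,267.00 = €19,279.80.
Excess = €19,279.80 − €14,465.66 = €4,814.14.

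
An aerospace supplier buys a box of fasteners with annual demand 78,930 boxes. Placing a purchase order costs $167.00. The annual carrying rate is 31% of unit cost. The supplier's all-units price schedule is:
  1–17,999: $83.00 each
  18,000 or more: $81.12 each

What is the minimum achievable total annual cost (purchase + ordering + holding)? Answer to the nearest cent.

Holding cost per unit per year at price C is H = 0.31·C.
Candidates are each tier's EOQ (if it falls in that tier) and each price-break quantity.
EOQ at $83.00 = 1012.2 (feasible in tier 1): TC = 78,930×$83.00 + (78,930/1012.2)×167 + (1012.2/2)×0.31×$83.00 = $6,577,234.39.
EOQ at $81.12 = 1023.9 < 18000, so use break Q=18000: TC = 78,930×$81.12 + (78,930/18000.0)×167 + (18000.0/2)×0.31×$81.12 = $6,629,858.70.
Lowest total cost among the candidates is at Q = 1012.2.

TC* ≈ $6,577,234.39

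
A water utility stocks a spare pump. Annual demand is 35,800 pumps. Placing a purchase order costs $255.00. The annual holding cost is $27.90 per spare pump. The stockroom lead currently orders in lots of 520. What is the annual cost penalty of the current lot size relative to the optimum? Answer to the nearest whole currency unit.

Extra cost ≈ $2,240 per year

EOQ = √(2DS/H) = √(2 × 35,800 × 255 / 27.9) ≈ 808.96.
Cost at Q* = (D/Q*)S + (Q*/2)H = √(2DSH) ≈ $22,569.85.
Cost at Q = 520: (35,800/520)×255 + (520/2)×27.9 = $17,555.77 + $7,254.00 = $24,809.77.
Excess = $24,809.77 − $22,569.85 = $2,239.92.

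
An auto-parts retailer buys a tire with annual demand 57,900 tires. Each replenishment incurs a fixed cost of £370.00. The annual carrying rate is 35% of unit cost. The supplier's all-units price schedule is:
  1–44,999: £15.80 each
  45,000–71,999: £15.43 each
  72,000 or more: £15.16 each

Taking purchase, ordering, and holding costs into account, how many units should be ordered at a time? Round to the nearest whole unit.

Q* ≈ 2,784 tires

Holding cost per unit per year at price C is H = 0.35·C.
Evaluate total cost at each tier's feasible EOQ or, if the EOQ is below the tier, at the tier's minimum quantity.
EOQ at £15.80 = 2783.5 (feasible in tier 1): TC = 57,900×£15.80 + (57,900/2783.5)×370 + (2783.5/2)×0.35×£15.80 = £930,212.80.
EOQ at £15.43 = 2816.7 < 45000, so use break Q=45000: TC = 57,900×£15.43 + (57,900/45000.0)×370 + (45000.0/2)×0.35×£15.43 = £1,015,384.32.
EOQ at £15.16 = 2841.7 < 72000, so use break Q=72000: TC = 57,900×£15.16 + (57,900/72000.0)×370 + (72000.0/2)×0.35×£15.16 = £1,069,077.54.
Lowest total cost is £930,212.80 at Q = 2783.5.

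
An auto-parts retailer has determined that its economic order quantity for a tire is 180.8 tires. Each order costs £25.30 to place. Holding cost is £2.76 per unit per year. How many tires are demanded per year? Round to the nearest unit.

D ≈ 1,783 tires per year

Squaring Q* = √(2DS/H) gives Q*² = 2DS/H.
From Q* = √(2DS/H): D = Q*²H / (2S) = 180.8² × 2.76 / (2 × 25.3) = 1783.017.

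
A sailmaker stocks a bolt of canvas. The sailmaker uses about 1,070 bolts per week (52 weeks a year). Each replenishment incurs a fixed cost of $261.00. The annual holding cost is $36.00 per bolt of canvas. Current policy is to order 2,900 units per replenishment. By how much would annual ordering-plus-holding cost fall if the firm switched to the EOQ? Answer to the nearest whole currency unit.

Annual demand D = 1,070 × 52 = 55,640.
EOQ = √(2DS/H) = √(2 × 55,640 × 261 / 36) ≈ 898.21.
Cost at Q* = (D/Q*)S + (Q*/2)H = √(2DSH) ≈ $32,335.54.
Cost at Q = 2,900: (55,640/2,900)×261 + (2,900/2)×36 = $5,007.60 + $52,200.00 = $57,207.60.
Excess = $57,207.60 − $32,335.54 = $24,872.06.

Extra cost ≈ $24,872 per year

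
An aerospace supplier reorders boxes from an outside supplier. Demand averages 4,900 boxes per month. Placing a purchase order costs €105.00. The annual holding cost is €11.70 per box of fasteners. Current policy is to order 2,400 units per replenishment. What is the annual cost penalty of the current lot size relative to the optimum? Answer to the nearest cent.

Extra cost ≈ €4,592.87 per year

Annual demand D = 4,900 × 12 = 58,800.
EOQ = √(2DS/H) = √(2 × 58,800 × 105 / 11.7) ≈ 1027.32.
Cost at Q* = (D/Q*)S + (Q*/2)H = √(2DSH) ≈ €12,019.63.
Cost at Q = 2,400: (58,800/2,400)×105 + (2,400/2)×11.7 = €2,572.50 + €14,040.00 = €16,612.50.
Excess = €16,612.50 − €12,019.63 = €4,592.87.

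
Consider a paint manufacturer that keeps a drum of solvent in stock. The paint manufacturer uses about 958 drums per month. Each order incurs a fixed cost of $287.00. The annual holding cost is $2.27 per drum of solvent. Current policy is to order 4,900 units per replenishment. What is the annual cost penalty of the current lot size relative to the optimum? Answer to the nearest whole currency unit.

Annual demand D = 958 × 12 = 11,496.
EOQ = √(2DS/H) = √(2 × 11,496 × 287 / 2.27) ≈ 1704.97.
Cost at Q* = (D/Q*)S + (Q*/2)H = √(2DSH) ≈ $3,870.28.
Cost at Q = 4,900: (11,496/4,900)×287 + (4,900/2)×2.27 = $673.34 + $5,561.50 = $6,234.84.
Excess = $6,234.84 − $3,870.28 = $2,364.56.

Extra cost ≈ $2,365 per year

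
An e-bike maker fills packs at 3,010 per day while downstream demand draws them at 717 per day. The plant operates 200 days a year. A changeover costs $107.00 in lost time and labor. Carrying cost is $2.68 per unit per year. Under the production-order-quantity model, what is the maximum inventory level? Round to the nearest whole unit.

Annual demand D = 717 × 200 = 143,400.
Production build-up factor (1 − d/p) = 1 − 717/3,010 = 0.7618.
Q* = √(2DS / (H(1 − d/p))) = √(2 × 143,400 × 107 / (2.68 × 0.7618)).
= √(30,687,600 / 2.0416) ≈ 3876.995.
Maximum inventory = Q*(1 − d/p) = 3876.995 × 0.7618 ≈ 2953.472.

I_max ≈ 2,953 packs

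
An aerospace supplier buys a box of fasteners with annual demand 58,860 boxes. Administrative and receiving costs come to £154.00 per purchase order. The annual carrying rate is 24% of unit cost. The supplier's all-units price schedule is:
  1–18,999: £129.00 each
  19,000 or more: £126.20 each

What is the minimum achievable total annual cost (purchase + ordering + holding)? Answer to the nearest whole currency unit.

TC* ≈ £7,616,631

Holding cost per unit per year at price C is H = 0.24·C.
Evaluate total cost at each tier's feasible EOQ or, if the EOQ is below the tier, at the tier's minimum quantity.
EOQ at £129.00 = 765.2 (feasible in tier 1): TC = 58,860×£129.00 + (58,860/765.2)×154 + (765.2/2)×0.24×£129.00 = £7,616,631.14.
EOQ at £126.20 = 773.7 < 19000, so use break Q=19000: TC = 58,860×£126.20 + (58,860/19000.0)×154 + (19000.0/2)×0.24×£126.20 = £7,716,345.08.
Lowest total cost among the candidates is at Q = 765.2.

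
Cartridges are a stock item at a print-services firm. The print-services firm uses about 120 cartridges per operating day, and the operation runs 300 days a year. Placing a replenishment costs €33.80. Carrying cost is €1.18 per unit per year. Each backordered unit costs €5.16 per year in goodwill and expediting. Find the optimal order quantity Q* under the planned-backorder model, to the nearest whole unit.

Annual demand D = 120 × 300 = 36,000.
With planned backorders, Q* = √(2DS/H) · √((H+B)/B).
√(2DS/H) = √(2 × 36,000 × 33.8 / 1.18) = 1436.096.
√((H+B)/B) = √((1.18+5.16)/5.16) = 1.1085.
Q* ≈ 1591.855.

Q* ≈ 1,592 cartridges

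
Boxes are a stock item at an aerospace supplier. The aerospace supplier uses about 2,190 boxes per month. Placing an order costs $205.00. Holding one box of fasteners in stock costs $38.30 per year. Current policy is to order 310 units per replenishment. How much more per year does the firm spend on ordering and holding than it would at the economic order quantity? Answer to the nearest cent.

Annual demand D = 2,190 × 12 = 26,280.
EOQ = √(2DS/H) = √(2 × 26,280 × 205 / 38.3) ≈ 530.40.
Cost at Q* = (D/Q*)S + (Q*/2)H = √(2DSH) ≈ $20,314.40.
Cost at Q = 310: (26,280/310)×205 + (310/2)×38.3 = $17,378.71 + $5,936.50 = $23,315.21.
Excess = $23,315.21 − $20,314.40 = $3,000.81.

Extra cost ≈ $3,000.81 per year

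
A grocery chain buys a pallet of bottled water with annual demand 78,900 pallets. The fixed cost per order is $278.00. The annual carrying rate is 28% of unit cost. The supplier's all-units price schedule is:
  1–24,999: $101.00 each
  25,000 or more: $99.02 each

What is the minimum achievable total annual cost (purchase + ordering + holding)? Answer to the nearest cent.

Holding cost per unit per year at price C is H = 0.28·C.
For each price level, check whether its EOQ is feasible; otherwise the best quantity at that price is the breakpoint.
EOQ at $101.00 = 1245.5 (feasible in tier 1): TC = 78,900×$101.00 + (78,900/1245.5)×278 + (1245.5/2)×0.28×$101.00 = $8,004,122.13.
EOQ at $99.02 = 1257.9 < 25000, so use break Q=25000: TC = 78,900×$99.02 + (78,900/25000.0)×278 + (25000.0/2)×0.28×$99.02 = $8,160,125.37.
Lowest total cost among the candidates is at Q = 1245.5.

TC* ≈ $8,004,122.13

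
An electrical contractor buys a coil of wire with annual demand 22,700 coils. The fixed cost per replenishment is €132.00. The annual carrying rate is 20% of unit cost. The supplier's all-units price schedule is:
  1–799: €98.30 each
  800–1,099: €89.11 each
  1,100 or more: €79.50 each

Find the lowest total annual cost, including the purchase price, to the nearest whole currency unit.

TC* ≈ €1,816,119

Holding cost per unit per year at price C is H = 0.20·C.
For each price level, check whether its EOQ is feasible; otherwise the best quantity at that price is the breakpoint.
EOQ at €98.30 = 552.1 (feasible in tier 1): TC = 22,700×€98.30 + (22,700/552.1)×132 + (552.1/2)×0.20×€98.30 = €2,242,264.42.
EOQ at €89.11 = 579.9 < 800, so use break Q=800: TC = 22,700×€89.11 + (22,700/800.0)×132 + (800.0/2)×0.20×€89.11 = €2,033,671.30.
EOQ at €79.50 = 613.9 < 1100, so use break Q=1100: TC = 22,700×€79.50 + (22,700/1100.0)×132 + (1100.0/2)×0.20×€79.50 = €1,816,119.00.
Lowest total cost among the candidates is at Q = 1100.0.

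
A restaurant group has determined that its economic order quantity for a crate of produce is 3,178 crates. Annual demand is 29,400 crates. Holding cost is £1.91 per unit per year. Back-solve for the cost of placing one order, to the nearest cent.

Squaring Q* = √(2DS/H) gives Q*² = 2DS/H.
From Q* = √(2DS/H): S = Q*²H / (2D) = 3,178² × 1.91 / (2 × 29,400) = 328.0680.

S ≈ £328.07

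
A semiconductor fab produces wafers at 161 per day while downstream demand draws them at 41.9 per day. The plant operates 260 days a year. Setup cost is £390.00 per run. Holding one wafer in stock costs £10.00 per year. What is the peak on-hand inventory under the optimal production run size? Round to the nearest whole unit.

I_max ≈ 793 wafers

Annual demand D = 41.9 × 260 = 10,894.
Production build-up factor (1 − d/p) = 1 − 41.9/161 = 0.7398.
Q* = √(2DS / (H(1 − d/p))) = √(2 × 10,894 × 390 / (10 × 0.7398)).
= √(8,497,320 / 7.3975) ≈ 1071.761.
Maximum inventory = Q*(1 − d/p) = 1071.761 × 0.7398 ≈ 792.837.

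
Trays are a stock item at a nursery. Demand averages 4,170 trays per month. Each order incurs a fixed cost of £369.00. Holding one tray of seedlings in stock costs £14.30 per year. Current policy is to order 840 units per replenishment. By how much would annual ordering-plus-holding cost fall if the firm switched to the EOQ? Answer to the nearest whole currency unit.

Extra cost ≈ £5,008 per year

Annual demand D = 4,170 × 12 = 50,040.
EOQ = √(2DS/H) = √(2 × 50,040 × 369 / 14.3) ≈ 1607.01.
Cost at Q* = (D/Q*)S + (Q*/2)H = √(2DSH) ≈ £22,980.26.
Cost at Q = 840: (50,040/840)×369 + (840/2)×14.3 = £21,981.86 + £6,006.00 = £27,987.86.
Excess = £27,987.86 − £22,980.26 = £5,007.60.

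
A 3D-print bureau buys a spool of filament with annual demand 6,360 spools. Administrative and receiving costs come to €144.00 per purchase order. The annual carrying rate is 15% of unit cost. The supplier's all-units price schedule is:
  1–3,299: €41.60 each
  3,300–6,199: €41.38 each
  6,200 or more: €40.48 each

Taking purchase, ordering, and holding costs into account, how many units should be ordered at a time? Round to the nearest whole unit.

Q* ≈ 542 spools

Holding cost per unit per year at price C is H = 0.15·C.
For each price level, check whether its EOQ is feasible; otherwise the best quantity at that price is the breakpoint.
EOQ at €41.60 = 541.8 (feasible in tier 1): TC = 6,360×€41.60 + (6,360/541.8)×144 + (541.8/2)×0.15×€41.60 = €267,956.78.
EOQ at €41.38 = 543.2 < 3300, so use break Q=3300: TC = 6,360×€41.38 + (6,360/3300.0)×144 + (3300.0/2)×0.15×€41.38 = €273,695.88.
EOQ at €40.48 = 549.2 < 6200, so use break Q=6200: TC = 6,360×€40.48 + (6,360/6200.0)×144 + (6200.0/2)×0.15×€40.48 = €276,423.72.
Lowest total cost is €267,956.78 at Q = 541.8.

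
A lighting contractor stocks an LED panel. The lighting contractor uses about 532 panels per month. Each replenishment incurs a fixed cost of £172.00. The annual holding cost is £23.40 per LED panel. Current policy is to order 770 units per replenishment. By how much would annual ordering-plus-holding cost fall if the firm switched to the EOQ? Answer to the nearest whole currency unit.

Extra cost ≈ £3,266 per year

Annual demand D = 532 × 12 = 6,384.
EOQ = √(2DS/H) = √(2 × 6,384 × 172 / 23.4) ≈ 306.35.
Cost at Q* = (D/Q*)S + (Q*/2)H = √(2DSH) ≈ £7,168.59.
Cost at Q = 770: (6,384/770)×172 + (770/2)×23.4 = £1,426.04 + £9,009.00 = £10,435.04.
Excess = £10,435.04 − £7,168.59 = £3,266.45.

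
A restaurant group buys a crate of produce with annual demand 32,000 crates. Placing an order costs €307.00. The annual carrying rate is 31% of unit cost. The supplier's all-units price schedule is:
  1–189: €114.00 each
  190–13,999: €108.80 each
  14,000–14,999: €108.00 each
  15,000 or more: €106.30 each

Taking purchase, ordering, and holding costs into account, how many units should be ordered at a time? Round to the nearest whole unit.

Q* ≈ 763 crates

Holding cost per unit per year at price C is H = 0.31·C.
Evaluate total cost at each tier's feasible EOQ or, if the EOQ is below the tier, at the tier's minimum quantity.
Tier 1 (€114.00): EOQ = 745.6 exceeds tier's upper bound 189, so this tier is dominated.
EOQ at €108.80 = 763.2 (feasible in tier 2): TC = 32,000×€108.80 + (32,000/763.2)×307 + (763.2/2)×0.31×€108.80 = €3,507,342.72.
EOQ at €108.00 = 766.1 < 14000, so use break Q=14000: TC = 32,000×€108.00 + (32,000/14000.0)×307 + (14000.0/2)×0.31×€108.00 = €3,691,061.71.
EOQ at €106.30 = 772.2 < 15000, so use break Q=15000: TC = 32,000×€106.30 + (32,000/15000.0)×307 + (15000.0/2)×0.31×€106.30 = €3,649,402.43.
Lowest total cost is €3,507,342.72 at Q = 763.2.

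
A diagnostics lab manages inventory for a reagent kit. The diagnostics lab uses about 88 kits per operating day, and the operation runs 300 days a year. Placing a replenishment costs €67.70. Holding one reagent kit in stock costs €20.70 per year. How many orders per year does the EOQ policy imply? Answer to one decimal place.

N ≈ 63.5 orders per year

Annual demand D = 88 × 300 = 26,400.
Q* = √(2DS/H) = √(2 × 26,400 × 67.7 / 20.7) ≈ 415.55.
Orders per year = D / Q* = 26,400 / 415.55 ≈ 63.530.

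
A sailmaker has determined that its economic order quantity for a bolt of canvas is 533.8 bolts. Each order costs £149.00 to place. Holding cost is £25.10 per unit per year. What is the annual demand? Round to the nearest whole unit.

Invert the EOQ relation Q*² = 2DS/H.
From Q* = √(2DS/H): D = Q*²H / (2S) = 533.8² × 25.1 / (2 × 149) = 24000.185.

D ≈ 24,000 bolts per year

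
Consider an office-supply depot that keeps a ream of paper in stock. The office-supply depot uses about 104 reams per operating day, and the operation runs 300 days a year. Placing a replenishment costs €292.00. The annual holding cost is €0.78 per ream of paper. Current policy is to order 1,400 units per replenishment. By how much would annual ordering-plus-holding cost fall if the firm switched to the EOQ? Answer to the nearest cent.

Extra cost ≈ €3,283.52 per year

Annual demand D = 104 × 300 = 31,200.
EOQ = √(2DS/H) = √(2 × 31,200 × 292 / 0.78) ≈ 4833.22.
Cost at Q* = (D/Q*)S + (Q*/2)H = √(2DSH) ≈ €3,769.91.
Cost at Q = 1,400: (31,200/1,400)×292 + (1,400/2)×0.78 = €6,507.43 + €546.00 = €7,053.43.
Excess = €7,053.43 − €3,769.91 = €3,283.52.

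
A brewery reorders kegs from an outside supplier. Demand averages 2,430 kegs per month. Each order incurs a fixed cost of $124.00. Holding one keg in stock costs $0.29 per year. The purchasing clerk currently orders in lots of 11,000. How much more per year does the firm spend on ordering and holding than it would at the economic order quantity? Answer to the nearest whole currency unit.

Extra cost ≈ $476 per year

Annual demand D = 2,430 × 12 = 29,160.
EOQ = √(2DS/H) = √(2 × 29,160 × 124 / 0.29) ≈ 4993.68.
Cost at Q* = (D/Q*)S + (Q*/2)H = √(2DSH) ≈ $1,448.17.
Cost at Q = 11,000: (29,160/11,000)×124 + (11,000/2)×0.29 = $328.71 + $1,595.00 = $1,923.71.
Excess = $1,923.71 − $1,448.17 = $475.55.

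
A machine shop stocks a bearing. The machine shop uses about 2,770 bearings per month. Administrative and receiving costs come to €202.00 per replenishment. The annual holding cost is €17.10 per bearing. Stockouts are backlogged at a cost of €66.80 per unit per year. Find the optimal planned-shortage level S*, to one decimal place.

S* ≈ 202.4 bearings

Annual demand D = 2,770 × 12 = 33,240.
With planned backorders, Q* = √(2DS/H) · √((H+B)/B).
√(2DS/H) = √(2 × 33,240 × 202 / 17.1) = 886.182.
√((H+B)/B) = √((17.1+66.8)/66.8) = 1.1207.
Q* ≈ 993.152.
S* = Q* · H/(H+B) = 993.152 × 17.1/83.9 ≈ 202.418.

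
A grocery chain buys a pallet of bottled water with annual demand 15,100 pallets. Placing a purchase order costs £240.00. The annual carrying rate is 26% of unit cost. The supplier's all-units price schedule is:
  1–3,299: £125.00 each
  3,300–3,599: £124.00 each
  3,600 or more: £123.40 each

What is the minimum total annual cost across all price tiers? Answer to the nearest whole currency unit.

TC* ≈ £1,902,848

Holding cost per unit per year at price C is H = 0.26·C.
For each price level, check whether its EOQ is feasible; otherwise the best quantity at that price is the breakpoint.
EOQ at £125.00 = 472.2 (feasible in tier 1): TC = 15,100×£125.00 + (15,100/472.2)×240 + (472.2/2)×0.26×£125.00 = £1,902,847.96.
EOQ at £124.00 = 474.1 < 3300, so use break Q=3300: TC = 15,100×£124.00 + (15,100/3300.0)×240 + (3300.0/2)×0.26×£124.00 = £1,926,694.18.
EOQ at £123.40 = 475.3 < 3600, so use break Q=3600: TC = 15,100×£123.40 + (15,100/3600.0)×240 + (3600.0/2)×0.26×£123.40 = £1,922,097.87.
Lowest total cost among the candidates is at Q = 472.2.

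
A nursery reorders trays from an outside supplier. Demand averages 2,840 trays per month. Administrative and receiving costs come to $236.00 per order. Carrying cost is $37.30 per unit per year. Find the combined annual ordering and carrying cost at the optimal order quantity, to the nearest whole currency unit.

TC* ≈ $24,495

Annual demand D = 2,840 × 12 = 34,080.
Q* = √(2DS/H) = √(2 × 34,080 × 236 / 37.3) ≈ 656.70.
At the optimum the two cost components are equal, so total cost = 2·(Q*/2)H = Q*·H.
Minimum total = √(2DSH) = √(2 × 34,080 × 236 × 37.3) ≈ 24494.874.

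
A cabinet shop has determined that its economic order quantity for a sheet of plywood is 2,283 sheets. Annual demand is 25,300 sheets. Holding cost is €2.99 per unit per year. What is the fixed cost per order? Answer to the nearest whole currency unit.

The basic EOQ model gives Q* = √(2DS/H); rearrange for the unknown.
From Q* = √(2DS/H): S = Q*²H / (2D) = 2,283² × 2.99 / (2 × 25,300) = 307.9871.

S ≈ €308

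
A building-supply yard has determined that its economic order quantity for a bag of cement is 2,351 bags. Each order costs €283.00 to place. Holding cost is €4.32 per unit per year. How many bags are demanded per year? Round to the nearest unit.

Squaring Q* = √(2DS/H) gives Q*² = 2DS/H.
From Q* = √(2DS/H): D = Q*²H / (2S) = 2,351² × 4.32 / (2 × 283) = 42186.410.

D ≈ 42,186 bags per year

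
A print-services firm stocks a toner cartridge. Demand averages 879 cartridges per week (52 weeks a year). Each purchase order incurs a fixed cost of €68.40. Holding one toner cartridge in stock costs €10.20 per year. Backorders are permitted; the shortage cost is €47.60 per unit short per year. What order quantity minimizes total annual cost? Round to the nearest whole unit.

Q* ≈ 863 cartridges

Annual demand D = 879 × 52 = 45,708.
With planned backorders, Q* = √(2DS/H) · √((H+B)/B).
√(2DS/H) = √(2 × 45,708 × 68.4 / 10.2) = 782.959.
√((H+B)/B) = √((10.2+47.6)/47.6) = 1.1019.
Q* ≈ 862.779.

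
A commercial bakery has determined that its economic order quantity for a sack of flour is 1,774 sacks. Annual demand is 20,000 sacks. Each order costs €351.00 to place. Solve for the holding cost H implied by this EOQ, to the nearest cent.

The basic EOQ model gives Q* = √(2DS/H); rearrange for the unknown.
From Q* = √(2DS/H): H = 2DS / Q*² = 2 × 20,000 × 351 / 1,774² = 4.4613.

H ≈ €4.46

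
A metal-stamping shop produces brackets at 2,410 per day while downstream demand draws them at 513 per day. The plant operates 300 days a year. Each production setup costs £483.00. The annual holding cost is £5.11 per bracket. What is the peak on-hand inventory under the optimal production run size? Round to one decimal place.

Annual demand D = 513 × 300 = 153,900.
Production build-up factor (1 − d/p) = 1 − 513/2,410 = 0.7871.
Q* = √(2DS / (H(1 − d/p))) = √(2 × 153,900 × 483 / (5.11 × 0.7871)).
= √(148,667,400 / 4.0223) ≈ 6079.562.
Maximum inventory = Q*(1 − d/p) = 6079.562 × 0.7871 ≈ 4785.448.

I_max ≈ 4,785.4 brackets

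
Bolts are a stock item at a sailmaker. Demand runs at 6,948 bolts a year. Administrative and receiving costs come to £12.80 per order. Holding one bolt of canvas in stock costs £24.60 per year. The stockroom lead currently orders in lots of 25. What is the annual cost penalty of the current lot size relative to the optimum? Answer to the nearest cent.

EOQ = √(2DS/H) = √(2 × 6,948 × 12.8 / 24.6) ≈ 85.03.
Cost at Q* = (D/Q*)S + (Q*/2)H = √(2DSH) ≈ £2,091.79.
Cost at Q = 25: (6,948/25)×12.8 + (25/2)×24.6 = £3,557.38 + £307.50 = £3,864.88.
Excess = £3,864.88 − £2,091.79 = £1,773.09.

Extra cost ≈ £1,773.09 per year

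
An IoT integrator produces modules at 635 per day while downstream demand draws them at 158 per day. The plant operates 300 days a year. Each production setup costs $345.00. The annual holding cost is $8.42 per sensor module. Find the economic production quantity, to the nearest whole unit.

Annual demand D = 158 × 300 = 47,400.
Production build-up factor (1 − d/p) = 1 − 158/635 = 0.7512.
Q* = √(2DS / (H(1 − d/p))) = √(2 × 47,400 × 345 / (8.42 × 0.7512)).
= √(32,706,000 / 6.3249) ≈ 2273.973.

Q* ≈ 2,274 modules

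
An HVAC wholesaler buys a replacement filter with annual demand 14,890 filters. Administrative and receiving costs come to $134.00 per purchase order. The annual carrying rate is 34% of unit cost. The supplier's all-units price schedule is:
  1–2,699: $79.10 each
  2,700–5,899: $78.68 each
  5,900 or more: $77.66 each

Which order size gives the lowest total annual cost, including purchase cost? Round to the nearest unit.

Holding cost per unit per year at price C is H = 0.34·C.
Candidates are each tier's EOQ (if it falls in that tier) and each price-break quantity.
EOQ at $79.10 = 385.2 (feasible in tier 1): TC = 14,890×$79.10 + (14,890/385.2)×134 + (385.2/2)×0.34×$79.10 = $1,188,158.59.
EOQ at $78.68 = 386.2 < 2700, so use break Q=2700: TC = 14,890×$78.68 + (14,890/2700.0)×134 + (2700.0/2)×0.34×$78.68 = $1,208,398.31.
EOQ at $77.66 = 388.8 < 5900, so use break Q=5900: TC = 14,890×$77.66 + (14,890/5900.0)×134 + (5900.0/2)×0.34×$77.66 = $1,234,588.56.
Lowest total cost is $1,188,158.59 at Q = 385.2.

Q* ≈ 385 filters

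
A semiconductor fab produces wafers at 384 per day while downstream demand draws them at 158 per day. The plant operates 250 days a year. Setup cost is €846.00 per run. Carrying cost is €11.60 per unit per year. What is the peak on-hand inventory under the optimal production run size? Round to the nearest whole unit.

I_max ≈ 1,841 wafers

Annual demand D = 158 × 250 = 39,500.
Production build-up factor (1 − d/p) = 1 − 158/384 = 0.5885.
Q* = √(2DS / (H(1 − d/p))) = √(2 × 39,500 × 846 / (11.6 × 0.5885)).
= √(66,834,000 / 6.8271) ≈ 3128.824.
Maximum inventory = Q*(1 − d/p) = 3128.824 × 0.5885 ≈ 1841.443.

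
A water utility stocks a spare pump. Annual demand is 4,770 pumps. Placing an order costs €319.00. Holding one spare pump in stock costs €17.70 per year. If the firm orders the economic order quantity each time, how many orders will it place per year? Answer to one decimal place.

Q* = √(2DS/H) = √(2 × 4,770 × 319 / 17.7) ≈ 414.65.
Orders per year = D / Q* = 4,770 / 414.65 ≈ 11.504.

N ≈ 11.5 orders per year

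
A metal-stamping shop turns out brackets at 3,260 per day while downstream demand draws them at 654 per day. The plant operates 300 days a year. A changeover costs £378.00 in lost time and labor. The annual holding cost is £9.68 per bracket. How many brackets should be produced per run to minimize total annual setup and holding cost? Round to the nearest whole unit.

Annual demand D = 654 × 300 = 196,200.
Production build-up factor (1 − d/p) = 1 − 654/3,260 = 0.7994.
Q* = √(2DS / (H(1 − d/p))) = √(2 × 196,200 × 378 / (9.68 × 0.7994)).
= √(148,327,200 / 7.7381) ≈ 4378.187.

Q* ≈ 4,378 brackets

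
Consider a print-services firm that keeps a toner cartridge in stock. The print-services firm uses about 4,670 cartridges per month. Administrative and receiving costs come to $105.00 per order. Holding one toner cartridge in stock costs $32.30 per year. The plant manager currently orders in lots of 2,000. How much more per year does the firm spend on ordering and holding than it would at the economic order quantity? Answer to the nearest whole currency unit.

Extra cost ≈ $15,745 per year

Annual demand D = 4,670 × 12 = 56,040.
EOQ = √(2DS/H) = √(2 × 56,040 × 105 / 32.3) ≈ 603.61.
Cost at Q* = (D/Q*)S + (Q*/2)H = √(2DSH) ≈ $19,496.65.
Cost at Q = 2,000: (56,040/2,000)×105 + (2,000/2)×32.3 = $2,942.10 + $32,300.00 = $35,242.10.
Excess = $35,242.10 − $19,496.65 = $15,745.45.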